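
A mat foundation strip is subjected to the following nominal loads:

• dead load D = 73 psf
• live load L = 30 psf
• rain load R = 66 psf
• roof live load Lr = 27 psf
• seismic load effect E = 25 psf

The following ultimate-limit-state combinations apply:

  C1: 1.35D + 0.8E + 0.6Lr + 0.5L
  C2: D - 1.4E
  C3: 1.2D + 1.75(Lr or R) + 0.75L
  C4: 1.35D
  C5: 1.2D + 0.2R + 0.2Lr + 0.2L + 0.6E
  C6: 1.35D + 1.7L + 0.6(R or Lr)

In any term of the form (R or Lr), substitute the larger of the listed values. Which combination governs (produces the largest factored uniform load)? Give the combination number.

(Lr or R) → R = 66 psf; (R or Lr) → R = 66 psf.
C1: 1.35(73) + 0.8(25) + 0.6(27) + 0.5(30) = 149.8
C2: 1.0(73) - 1.4(25) = 38.0
C3: 1.2(73) + 1.75(66) + 0.75(30) = 225.6
C4: 1.35(73) = 98.6
C5: 1.2(73) + 0.2(66) + 0.2(27) + 0.2(30) + 0.6(25) = 127.2
C6: 1.35(73) + 1.7(30) + 0.6(66) = 189.2
The largest value is 225.6 psf from combination 3.

Combination 3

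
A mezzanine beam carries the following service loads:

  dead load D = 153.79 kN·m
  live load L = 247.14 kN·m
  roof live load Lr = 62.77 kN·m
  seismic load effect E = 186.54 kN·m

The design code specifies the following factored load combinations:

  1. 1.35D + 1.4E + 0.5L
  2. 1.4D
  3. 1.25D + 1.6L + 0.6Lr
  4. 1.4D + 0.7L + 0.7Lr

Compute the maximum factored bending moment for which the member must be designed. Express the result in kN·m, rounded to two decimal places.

1. 1.35(153.79) + 1.4(186.54) + 0.5(247.14) = 592.34
2. 1.4(153.79) = 215.31
3. 1.25(153.79) + 1.6(247.14) + 0.6(62.77) = 192.24 + 395.42 + 37.66 = 625.32
4. 1.4(153.79) + 0.7(247.14) + 0.7(62.77) = 432.24
The controlling combination is 3, giving 625.32 kN·m.

625.32 kN·m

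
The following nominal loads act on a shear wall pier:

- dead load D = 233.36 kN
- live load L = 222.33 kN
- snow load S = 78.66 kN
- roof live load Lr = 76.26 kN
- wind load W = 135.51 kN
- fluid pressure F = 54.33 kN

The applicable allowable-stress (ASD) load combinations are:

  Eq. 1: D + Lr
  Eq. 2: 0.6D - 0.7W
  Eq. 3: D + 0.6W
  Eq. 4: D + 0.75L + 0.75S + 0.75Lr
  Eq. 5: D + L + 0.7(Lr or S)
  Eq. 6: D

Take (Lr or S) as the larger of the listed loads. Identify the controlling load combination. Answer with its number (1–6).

(Lr or S) → S = 78.66 kN.
Eq. 1: 1.0(233.36) + 1.0(76.26) = 233.36 + 76.26 = 309.62
Eq. 2: 0.6(233.36) - 0.7(135.51) = 140.02 - 94.86 = 45.16
Eq. 3: 1.0(233.36) + 0.6(135.51) = 233.36 + 81.31 = 314.67
Eq. 4: 1.0(233.36) + 0.75(222.33) + 0.75(78.66) + 0.75(76.26) = 516.30
Eq. 5: 1.0(233.36) + 1.0(222.33) + 0.7(78.66) = 233.36 + 222.33 + 55.06 = 510.75
Eq. 6: 1.0(233.36) = 233.36
The largest value is 516.30 kN from combination 4.

Combination 4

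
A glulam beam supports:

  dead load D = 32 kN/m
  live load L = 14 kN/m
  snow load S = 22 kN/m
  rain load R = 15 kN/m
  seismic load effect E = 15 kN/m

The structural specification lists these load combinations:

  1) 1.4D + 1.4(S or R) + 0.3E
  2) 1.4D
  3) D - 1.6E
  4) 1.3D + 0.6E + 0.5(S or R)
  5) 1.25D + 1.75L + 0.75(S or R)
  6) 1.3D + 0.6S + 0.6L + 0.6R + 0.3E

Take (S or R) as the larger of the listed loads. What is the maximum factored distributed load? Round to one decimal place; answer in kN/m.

81.0 kN/m

(S or R) → S = 22 kN/m.
1) 1.4(32) + 1.4(22) + 0.3(15) = 44.8 + 30.8 + 4.5 = 80.1
2) 1.4(32) = 44.8
3) 1.0(32) - 1.6(15) = 32.0 - 24.0 = 8.0
4) 1.3(32) + 0.6(15) + 0.5(22) = 41.6 + 9.0 + 11.0 = 61.6
5) 1.25(32) + 1.75(14) + 0.75(22) = 40.0 + 24.5 + 16.5 = 81.0
6) 1.3(32) + 0.6(22) + 0.6(14) + 0.6(15) + 0.3(15) = 41.6 + 13.2 + 8.4 + 9.0 + 4.5 = 76.7
Combination 5 governs: w_u = 81.0 kN/m.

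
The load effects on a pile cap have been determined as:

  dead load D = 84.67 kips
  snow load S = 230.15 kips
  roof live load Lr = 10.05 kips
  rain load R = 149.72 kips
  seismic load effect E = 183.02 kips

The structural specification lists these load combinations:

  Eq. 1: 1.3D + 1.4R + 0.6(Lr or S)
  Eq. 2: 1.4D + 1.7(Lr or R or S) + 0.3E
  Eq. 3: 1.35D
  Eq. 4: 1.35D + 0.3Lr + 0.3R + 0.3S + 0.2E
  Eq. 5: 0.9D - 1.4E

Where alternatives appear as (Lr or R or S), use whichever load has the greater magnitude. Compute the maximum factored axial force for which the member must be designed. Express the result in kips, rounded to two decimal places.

564.70 kips

(Lr or S) → S = 230.15 kips; (Lr or R or S) → S = 230.15 kips.
Eq. 1: 1.3(84.67) + 1.4(149.72) + 0.6(230.15) = 110.07 + 209.61 + 138.09 = 457.77
Eq. 2: 1.4(84.67) + 1.7(230.15) + 0.3(183.02) = 564.70
Eq. 3: 1.35(84.67) = 114.30
Eq. 4: 1.35(84.67) + 0.3(10.05) + 0.3(149.72) + 0.3(230.15) + 0.2(183.02) = 267.88
Eq. 5: 0.9(84.67) - 1.4(183.02) = 76.20 - 256.23 = -180.03
Combination 2 governs: P_u = 564.70 kips.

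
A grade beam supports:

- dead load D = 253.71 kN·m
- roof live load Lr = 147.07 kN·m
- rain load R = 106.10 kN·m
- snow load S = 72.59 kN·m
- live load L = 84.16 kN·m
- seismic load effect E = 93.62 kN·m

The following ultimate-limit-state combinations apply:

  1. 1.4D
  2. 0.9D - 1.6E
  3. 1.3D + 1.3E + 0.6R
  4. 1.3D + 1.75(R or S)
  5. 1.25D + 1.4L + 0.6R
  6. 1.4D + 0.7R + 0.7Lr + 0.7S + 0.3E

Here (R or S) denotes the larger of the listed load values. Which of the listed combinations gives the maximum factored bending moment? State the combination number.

(R or S) → R = 106.10 kN·m.
1. 1.4(253.71) = 355.19
2. 0.9(253.71) - 1.6(93.62) = 228.34 - 149.79 = 78.55
3. 1.3(253.71) + 1.3(93.62) + 0.6(106.10) = 329.82 + 121.71 + 63.66 = 515.19
4. 1.3(253.71) + 1.75(106.10) = 329.82 + 185.68 = 515.50
5. 1.25(253.71) + 1.4(84.16) + 0.6(106.10) = 317.14 + 117.82 + 63.66 = 498.62
6. 1.4(253.71) + 0.7(106.10) + 0.7(147.07) + 0.7(72.59) + 0.3(93.62) = 355.19 + 74.27 + 102.95 + 50.81 + 28.09 = 611.31
The largest value is 611.31 kN·m from combination 6.

Combination 6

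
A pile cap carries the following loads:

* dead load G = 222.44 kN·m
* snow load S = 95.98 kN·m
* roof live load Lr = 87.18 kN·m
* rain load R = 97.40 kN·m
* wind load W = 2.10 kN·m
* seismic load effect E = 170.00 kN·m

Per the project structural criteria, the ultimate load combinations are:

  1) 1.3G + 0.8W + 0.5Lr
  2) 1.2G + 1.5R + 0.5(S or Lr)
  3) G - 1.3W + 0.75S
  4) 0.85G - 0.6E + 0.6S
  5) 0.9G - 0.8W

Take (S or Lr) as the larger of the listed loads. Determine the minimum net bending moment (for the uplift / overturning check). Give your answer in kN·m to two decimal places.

(S or Lr) → S = 95.98 kN·m.
1) 1.3(222.44) + 0.8(2.10) + 0.5(87.18) = 289.17 + 1.68 + 43.59 = 334.44
2) 1.2(222.44) + 1.5(97.40) + 0.5(95.98) = 266.93 + 146.10 + 47.99 = 461.02
3) 1.0(222.44) - 1.3(2.10) + 0.75(95.98) = 222.44 - 2.73 + 71.99 = 291.70
4) 0.85(222.44) - 0.6(170.00) + 0.6(95.98) = 189.07 - 102.00 + 57.59 = 144.66
5) 0.9(222.44) - 0.8(2.10) = 200.20 - 1.68 = 198.52
Combination 4 gives the minimum: 144.66 kN·m.

144.66 kN·m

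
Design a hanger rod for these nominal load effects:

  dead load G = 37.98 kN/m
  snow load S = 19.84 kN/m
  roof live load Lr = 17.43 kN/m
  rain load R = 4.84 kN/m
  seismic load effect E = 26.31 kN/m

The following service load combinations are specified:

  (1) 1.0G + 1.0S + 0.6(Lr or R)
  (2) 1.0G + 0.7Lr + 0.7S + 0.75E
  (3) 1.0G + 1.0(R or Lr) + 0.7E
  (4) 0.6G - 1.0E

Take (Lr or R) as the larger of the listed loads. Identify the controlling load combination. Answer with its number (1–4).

(Lr or R) → Lr = 17.43 kN/m; (R or Lr) → Lr = 17.43 kN/m.
(1) 1.0(37.98) + 1.0(19.84) + 0.6(17.43) = 37.98 + 19.84 + 10.46 = 68.28
(2) 1.0(37.98) + 0.7(17.43) + 0.7(19.84) + 0.75(26.31) = 37.98 + 12.20 + 13.89 + 19.73 = 83.80
(3) 1.0(37.98) + 1.0(17.43) + 0.7(26.31) = 37.98 + 17.43 + 18.42 = 73.83
(4) 0.6(37.98) - 1.0(26.31) = 22.79 - 26.31 = -3.52
The largest value is 83.80 kN/m from combination 2.

Combination 2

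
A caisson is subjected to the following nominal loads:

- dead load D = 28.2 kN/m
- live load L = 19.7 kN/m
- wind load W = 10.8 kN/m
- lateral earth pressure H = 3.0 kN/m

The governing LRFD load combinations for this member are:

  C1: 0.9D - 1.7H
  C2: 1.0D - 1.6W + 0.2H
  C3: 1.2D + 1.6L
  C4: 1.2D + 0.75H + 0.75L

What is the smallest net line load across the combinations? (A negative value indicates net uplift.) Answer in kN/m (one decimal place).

11.5 kN/m

C1: 0.9(28.2) - 1.7(3.0) = 20.3
C2: 1.0(28.2) - 1.6(10.8) + 0.2(3.0) = 11.5
C3: 1.2(28.2) + 1.6(19.7) = 65.4
C4: 1.2(28.2) + 0.75(3.0) + 0.75(19.7) = 50.9
Combination 2 gives the minimum: 11.5 kN/m.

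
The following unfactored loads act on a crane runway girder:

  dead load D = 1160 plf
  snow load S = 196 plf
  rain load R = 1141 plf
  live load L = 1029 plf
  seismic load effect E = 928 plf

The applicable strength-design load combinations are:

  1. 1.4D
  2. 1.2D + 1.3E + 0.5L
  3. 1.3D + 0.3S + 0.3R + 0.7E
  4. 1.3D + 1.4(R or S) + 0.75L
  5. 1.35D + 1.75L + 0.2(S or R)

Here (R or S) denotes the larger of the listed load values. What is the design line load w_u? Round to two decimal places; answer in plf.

3877.15 plf

(R or S) → R = 1141 plf; (S or R) → R = 1141 plf.
1. 1.4(1160) = 1624.00
2. 1.2(1160) + 1.3(928) + 0.5(1029) = 1392.00 + 1206.40 + 514.50 = 3112.90
3. 1.3(1160) + 0.3(196) + 0.3(1141) + 0.7(928) = 1508.00 + 58.80 + 342.30 + 649.60 = 2558.70
4. 1.3(1160) + 1.4(1141) + 0.75(1029) = 1508.00 + 1597.40 + 771.75 = 3877.15
5. 1.35(1160) + 1.75(1029) + 0.2(1141) = 1566.00 + 1800.75 + 228.20 = 3594.95
Maximum is from combination 4.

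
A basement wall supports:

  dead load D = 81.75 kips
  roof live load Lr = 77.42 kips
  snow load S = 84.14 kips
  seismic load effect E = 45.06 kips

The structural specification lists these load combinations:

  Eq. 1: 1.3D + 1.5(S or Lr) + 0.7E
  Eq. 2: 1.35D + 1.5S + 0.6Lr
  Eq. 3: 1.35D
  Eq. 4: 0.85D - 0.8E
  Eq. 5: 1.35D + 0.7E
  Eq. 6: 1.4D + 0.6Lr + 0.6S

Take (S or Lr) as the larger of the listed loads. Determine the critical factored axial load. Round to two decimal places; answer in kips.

283.02 kips

(S or Lr) → S = 84.14 kips.
Eq. 1: 1.3(81.75) + 1.5(84.14) + 0.7(45.06) = 264.03
Eq. 2: 1.35(81.75) + 1.5(84.14) + 0.6(77.42) = 283.02
Eq. 3: 1.35(81.75) = 110.36
Eq. 4: 0.85(81.75) - 0.8(45.06) = 33.44
Eq. 5: 1.35(81.75) + 0.7(45.06) = 141.90
Eq. 6: 1.4(81.75) + 0.6(77.42) + 0.6(84.14) = 211.39
Maximum is from combination 2.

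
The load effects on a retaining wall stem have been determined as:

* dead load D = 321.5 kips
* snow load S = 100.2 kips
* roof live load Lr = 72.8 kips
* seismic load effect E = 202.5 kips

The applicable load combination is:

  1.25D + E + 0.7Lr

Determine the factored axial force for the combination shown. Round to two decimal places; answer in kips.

1.25(321.5) + 1.0(202.5) + 0.7(72.8) = 401.88 + 202.50 + 50.96 = 655.34
P_u = 655.34 kips.

655.34 kips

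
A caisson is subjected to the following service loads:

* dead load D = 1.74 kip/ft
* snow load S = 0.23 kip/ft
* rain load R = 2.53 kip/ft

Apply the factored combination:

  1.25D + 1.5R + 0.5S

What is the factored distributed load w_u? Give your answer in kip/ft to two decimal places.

6.09 kip/ft

1.25(1.74) + 1.5(2.53) + 0.5(0.23) = 6.09
w_u = 6.09 kip/ft.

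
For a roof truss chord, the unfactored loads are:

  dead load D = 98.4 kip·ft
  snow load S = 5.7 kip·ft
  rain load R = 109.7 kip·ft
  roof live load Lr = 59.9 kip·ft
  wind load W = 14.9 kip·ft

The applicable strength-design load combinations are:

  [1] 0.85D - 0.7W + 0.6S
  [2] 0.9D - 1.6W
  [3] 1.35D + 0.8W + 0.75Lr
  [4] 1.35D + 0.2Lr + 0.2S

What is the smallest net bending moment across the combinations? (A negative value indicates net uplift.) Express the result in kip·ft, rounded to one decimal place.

64.7 kip·ft

[1] 0.85(98.4) - 0.7(14.9) + 0.6(5.7) = 83.6 - 10.4 + 3.4 = 76.6
[2] 0.9(98.4) - 1.6(14.9) = 64.7
[3] 1.35(98.4) + 0.8(14.9) + 0.75(59.9) = 189.7
[4] 1.35(98.4) + 0.2(59.9) + 0.2(5.7) = 146.0
Combination 2 gives the minimum: 64.7 kip·ft.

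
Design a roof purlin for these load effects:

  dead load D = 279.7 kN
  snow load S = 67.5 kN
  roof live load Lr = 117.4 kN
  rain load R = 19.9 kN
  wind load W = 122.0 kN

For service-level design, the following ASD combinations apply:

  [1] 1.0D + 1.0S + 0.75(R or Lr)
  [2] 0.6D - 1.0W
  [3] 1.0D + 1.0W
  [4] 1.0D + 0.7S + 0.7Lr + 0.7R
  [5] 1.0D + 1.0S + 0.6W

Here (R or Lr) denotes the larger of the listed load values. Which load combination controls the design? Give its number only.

Combination 1

(R or Lr) → Lr = 117.4 kN.
[1] 1.0(279.7) + 1.0(67.5) + 0.75(117.4) = 279.7 + 67.5 + 88.1 = 435.3
[2] 0.6(279.7) - 1.0(122.0) = 167.8 - 122.0 = 45.8
[3] 1.0(279.7) + 1.0(122.0) = 279.7 + 122.0 = 401.7
[4] 1.0(279.7) + 0.7(67.5) + 0.7(117.4) + 0.7(19.9) = 279.7 + 47.3 + 82.2 + 13.9 = 423.1
[5] 1.0(279.7) + 1.0(67.5) + 0.6(122.0) = 279.7 + 67.5 + 73.2 = 420.4
The largest value is 435.3 kN from combination 1.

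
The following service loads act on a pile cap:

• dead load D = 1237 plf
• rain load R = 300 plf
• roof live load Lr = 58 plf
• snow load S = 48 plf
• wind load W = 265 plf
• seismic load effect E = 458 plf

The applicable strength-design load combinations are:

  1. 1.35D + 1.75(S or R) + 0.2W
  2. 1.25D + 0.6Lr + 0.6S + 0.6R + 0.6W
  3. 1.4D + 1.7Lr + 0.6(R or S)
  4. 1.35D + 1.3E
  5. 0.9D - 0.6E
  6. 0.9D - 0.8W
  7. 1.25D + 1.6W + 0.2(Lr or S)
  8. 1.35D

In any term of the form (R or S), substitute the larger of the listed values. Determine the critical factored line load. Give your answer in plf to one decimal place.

2265.4 plf

(S or R) → R = 300 plf; (R or S) → R = 300 plf; (Lr or S) → Lr = 58 plf.
1. 1.35(1237) + 1.75(300) + 0.2(265) = 2248.0
2. 1.25(1237) + 0.6(58) + 0.6(48) + 0.6(300) + 0.6(265) = 1948.9
3. 1.4(1237) + 1.7(58) + 0.6(300) = 2010.4
4. 1.35(1237) + 1.3(458) = 2265.4
5. 0.9(1237) - 0.6(458) = 838.5
6. 0.9(1237) - 0.8(265) = 901.3
7. 1.25(1237) + 1.6(265) + 0.2(58) = 1981.9
8. 1.35(1237) = 1670.0
Combination 4 governs: w_u = 2265.4 plf.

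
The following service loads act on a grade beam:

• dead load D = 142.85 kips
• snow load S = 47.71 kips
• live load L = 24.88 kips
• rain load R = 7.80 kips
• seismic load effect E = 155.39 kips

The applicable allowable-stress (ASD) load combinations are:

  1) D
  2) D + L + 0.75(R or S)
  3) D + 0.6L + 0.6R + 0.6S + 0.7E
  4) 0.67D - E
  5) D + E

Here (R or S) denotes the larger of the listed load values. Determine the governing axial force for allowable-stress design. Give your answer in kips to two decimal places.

(R or S) → S = 47.71 kips.
1) 1.0(142.85) = 142.85
2) 1.0(142.85) + 1.0(24.88) + 0.75(47.71) = 142.85 + 24.88 + 35.78 = 203.51
3) 1.0(142.85) + 0.6(24.88) + 0.6(7.80) + 0.6(47.71) + 0.7(155.39) = 142.85 + 14.93 + 4.68 + 28.63 + 108.77 = 299.86
4) 0.67(142.85) - 1.0(155.39) = 95.71 - 155.39 = -59.68
5) 1.0(142.85) + 1.0(155.39) = 142.85 + 155.39 = 298.24
The controlling combination is 3, giving 299.86 kips.

299.86 kips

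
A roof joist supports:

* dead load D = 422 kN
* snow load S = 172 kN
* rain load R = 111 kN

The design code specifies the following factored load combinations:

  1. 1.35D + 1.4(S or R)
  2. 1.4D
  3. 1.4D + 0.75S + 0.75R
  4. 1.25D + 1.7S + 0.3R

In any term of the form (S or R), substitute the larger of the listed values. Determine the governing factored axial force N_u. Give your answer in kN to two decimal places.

853.20 kN

(S or R) → S = 172 kN.
1. 1.35(422) + 1.4(172) = 569.70 + 240.80 = 810.50
2. 1.4(422) = 590.80
3. 1.4(422) + 0.75(172) + 0.75(111) = 590.80 + 129.00 + 83.25 = 803.05
4. 1.25(422) + 1.7(172) + 0.3(111) = 527.50 + 292.40 + 33.30 = 853.20
Maximum is from combination 4.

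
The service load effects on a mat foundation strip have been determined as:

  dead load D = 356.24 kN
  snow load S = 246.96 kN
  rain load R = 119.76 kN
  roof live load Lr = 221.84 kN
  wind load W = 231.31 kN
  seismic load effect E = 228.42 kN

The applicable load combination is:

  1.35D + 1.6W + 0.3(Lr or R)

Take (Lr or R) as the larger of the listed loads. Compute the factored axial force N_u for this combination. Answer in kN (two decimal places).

(Lr or R) → Lr = 221.84 kN.
1.35(356.24) + 1.6(231.31) + 0.3(221.84) = 480.92 + 370.10 + 66.55 = 917.57
N_u = 917.57 kN.

917.57 kN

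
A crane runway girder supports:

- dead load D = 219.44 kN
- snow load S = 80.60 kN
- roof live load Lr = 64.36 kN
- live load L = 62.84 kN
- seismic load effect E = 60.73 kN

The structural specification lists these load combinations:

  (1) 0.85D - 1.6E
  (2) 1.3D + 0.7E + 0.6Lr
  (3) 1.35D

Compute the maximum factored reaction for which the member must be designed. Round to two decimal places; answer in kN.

366.40 kN

(1) 0.85(219.44) - 1.6(60.73) = 89.36
(2) 1.3(219.44) + 0.7(60.73) + 0.6(64.36) = 285.27 + 42.51 + 38.62 = 366.40
(3) 1.35(219.44) = 296.24
Combination 2 governs: V_u = 366.40 kN.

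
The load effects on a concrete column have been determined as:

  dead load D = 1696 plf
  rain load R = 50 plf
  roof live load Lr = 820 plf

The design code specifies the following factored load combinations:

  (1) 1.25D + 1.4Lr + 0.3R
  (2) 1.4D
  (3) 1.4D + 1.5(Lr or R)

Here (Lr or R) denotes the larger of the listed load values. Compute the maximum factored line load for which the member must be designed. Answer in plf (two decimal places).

3604.40 plf

(Lr or R) → Lr = 820 plf.
(1) 1.25(1696) + 1.4(820) + 0.3(50) = 2120.00 + 1148.00 + 15.00 = 3283.00
(2) 1.4(1696) = 2374.40
(3) 1.4(1696) + 1.5(820) = 2374.40 + 1230.00 = 3604.40
The controlling combination is 3, giving 3604.40 plf.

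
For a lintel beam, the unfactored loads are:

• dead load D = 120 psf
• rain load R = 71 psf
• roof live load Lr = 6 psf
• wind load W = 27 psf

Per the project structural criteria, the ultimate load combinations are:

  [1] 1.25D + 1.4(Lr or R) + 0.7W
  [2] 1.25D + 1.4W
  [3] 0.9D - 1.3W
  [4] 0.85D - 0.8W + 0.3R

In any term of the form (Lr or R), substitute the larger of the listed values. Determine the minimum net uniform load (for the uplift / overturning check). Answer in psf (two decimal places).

72.90 psf

(Lr or R) → R = 71 psf.
[1] 1.25(120) + 1.4(71) + 0.7(27) = 150.00 + 99.40 + 18.90 = 268.30
[2] 1.25(120) + 1.4(27) = 150.00 + 37.80 = 187.80
[3] 0.9(120) - 1.3(27) = 108.00 - 35.10 = 72.90
[4] 0.85(120) - 0.8(27) + 0.3(71) = 102.00 - 21.60 + 21.30 = 101.70
Combination 3 gives the minimum: 72.90 psf.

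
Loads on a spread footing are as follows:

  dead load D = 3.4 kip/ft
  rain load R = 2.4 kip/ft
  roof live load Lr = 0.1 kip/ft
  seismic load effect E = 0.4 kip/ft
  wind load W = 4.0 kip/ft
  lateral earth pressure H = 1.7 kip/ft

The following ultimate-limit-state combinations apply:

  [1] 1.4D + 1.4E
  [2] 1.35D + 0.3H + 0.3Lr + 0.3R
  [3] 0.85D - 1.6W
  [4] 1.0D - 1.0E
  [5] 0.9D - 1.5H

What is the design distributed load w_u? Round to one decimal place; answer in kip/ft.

5.9 kip/ft

[1] 1.4(3.4) + 1.4(0.4) = 5.3
[2] 1.35(3.4) + 0.3(1.7) + 0.3(0.1) + 0.3(2.4) = 5.9
[3] 0.85(3.4) - 1.6(4.0) = -3.5
[4] 1.0(3.4) - 1.0(0.4) = 3.0
[5] 0.9(3.4) - 1.5(1.7) = 0.5
Maximum is from combination 2.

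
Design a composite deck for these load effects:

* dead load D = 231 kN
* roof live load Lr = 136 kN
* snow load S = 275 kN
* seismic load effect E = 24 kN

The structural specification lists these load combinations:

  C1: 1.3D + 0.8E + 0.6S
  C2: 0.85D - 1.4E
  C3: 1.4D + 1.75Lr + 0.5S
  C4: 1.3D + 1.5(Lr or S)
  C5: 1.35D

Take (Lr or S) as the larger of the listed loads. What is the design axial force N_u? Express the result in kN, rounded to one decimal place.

(Lr or S) → S = 275 kN.
C1: 1.3(231) + 0.8(24) + 0.6(275) = 300.3 + 19.2 + 165.0 = 484.5
C2: 0.85(231) - 1.4(24) = 196.4 - 33.6 = 162.8
C3: 1.4(231) + 1.75(136) + 0.5(275) = 323.4 + 238.0 + 137.5 = 698.9
C4: 1.3(231) + 1.5(275) = 300.3 + 412.5 = 712.8
C5: 1.35(231) = 311.9
Combination 4 governs: N_u = 712.8 kN.

712.8 kN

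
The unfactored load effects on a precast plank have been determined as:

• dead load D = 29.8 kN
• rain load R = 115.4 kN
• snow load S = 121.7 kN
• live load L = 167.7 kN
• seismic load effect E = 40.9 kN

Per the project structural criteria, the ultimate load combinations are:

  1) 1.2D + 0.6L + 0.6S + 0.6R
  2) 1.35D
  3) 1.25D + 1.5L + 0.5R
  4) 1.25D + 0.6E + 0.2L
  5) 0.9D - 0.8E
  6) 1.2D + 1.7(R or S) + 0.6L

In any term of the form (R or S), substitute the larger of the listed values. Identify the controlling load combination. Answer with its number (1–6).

Combination 3

(R or S) → S = 121.7 kN.
1) 1.2(29.8) + 0.6(167.7) + 0.6(121.7) + 0.6(115.4) = 278.6
2) 1.35(29.8) = 40.2
3) 1.25(29.8) + 1.5(167.7) + 0.5(115.4) = 346.5
4) 1.25(29.8) + 0.6(40.9) + 0.2(167.7) = 95.3
5) 0.9(29.8) - 0.8(40.9) = -5.9
6) 1.2(29.8) + 1.7(121.7) + 0.6(167.7) = 343.3
The largest value is 346.5 kN from combination 3.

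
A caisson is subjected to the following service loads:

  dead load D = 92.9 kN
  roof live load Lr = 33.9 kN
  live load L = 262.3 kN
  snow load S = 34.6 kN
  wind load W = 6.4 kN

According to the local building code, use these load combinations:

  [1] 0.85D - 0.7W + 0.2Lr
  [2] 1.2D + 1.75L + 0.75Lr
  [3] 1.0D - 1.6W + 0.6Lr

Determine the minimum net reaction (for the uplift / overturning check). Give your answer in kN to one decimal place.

[1] 0.85(92.9) - 0.7(6.4) + 0.2(33.9) = 79.0 - 4.5 + 6.8 = 81.3
[2] 1.2(92.9) + 1.75(262.3) + 0.75(33.9) = 111.5 + 459.0 + 25.4 = 595.9
[3] 1.0(92.9) - 1.6(6.4) + 0.6(33.9) = 92.9 - 10.2 + 20.3 = 103.0
Combination 1 gives the minimum: 81.3 kN.

81.3 kN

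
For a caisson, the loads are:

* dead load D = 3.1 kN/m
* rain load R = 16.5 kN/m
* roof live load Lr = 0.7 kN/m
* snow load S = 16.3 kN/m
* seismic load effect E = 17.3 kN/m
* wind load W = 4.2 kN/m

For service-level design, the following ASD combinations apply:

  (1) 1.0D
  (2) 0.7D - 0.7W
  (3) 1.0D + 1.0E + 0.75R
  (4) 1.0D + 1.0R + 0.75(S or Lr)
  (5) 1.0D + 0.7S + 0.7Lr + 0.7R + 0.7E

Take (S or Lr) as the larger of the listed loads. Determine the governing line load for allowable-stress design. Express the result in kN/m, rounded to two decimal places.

(S or Lr) → S = 16.3 kN/m.
(1) 1.0(3.1) = 3.10
(2) 0.7(3.1) - 0.7(4.2) = 2.17 - 2.94 = -0.77
(3) 1.0(3.1) + 1.0(17.3) + 0.75(16.5) = 3.10 + 17.30 + 12.38 = 32.78
(4) 1.0(3.1) + 1.0(16.5) + 0.75(16.3) = 3.10 + 16.50 + 12.23 = 31.83
(5) 1.0(3.1) + 0.7(16.3) + 0.7(0.7) + 0.7(16.5) + 0.7(17.3) = 3.10 + 11.41 + 0.49 + 11.55 + 12.11 = 38.66
Maximum is from combination 5.

38.66 kN/m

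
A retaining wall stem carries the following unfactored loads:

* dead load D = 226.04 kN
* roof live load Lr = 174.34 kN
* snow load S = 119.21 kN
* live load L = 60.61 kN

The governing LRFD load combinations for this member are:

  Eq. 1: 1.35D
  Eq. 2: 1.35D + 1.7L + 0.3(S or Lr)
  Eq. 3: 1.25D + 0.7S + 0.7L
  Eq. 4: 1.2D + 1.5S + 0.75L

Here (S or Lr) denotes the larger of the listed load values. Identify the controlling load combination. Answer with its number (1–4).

(S or Lr) → Lr = 174.34 kN.
Eq. 1: 1.35(226.04) = 305.15
Eq. 2: 1.35(226.04) + 1.7(60.61) + 0.3(174.34) = 305.15 + 103.04 + 52.30 = 460.49
Eq. 3: 1.25(226.04) + 0.7(119.21) + 0.7(60.61) = 408.42
Eq. 4: 1.2(226.04) + 1.5(119.21) + 0.75(60.61) = 495.52
The largest value is 495.52 kN from combination 4.

Combination 4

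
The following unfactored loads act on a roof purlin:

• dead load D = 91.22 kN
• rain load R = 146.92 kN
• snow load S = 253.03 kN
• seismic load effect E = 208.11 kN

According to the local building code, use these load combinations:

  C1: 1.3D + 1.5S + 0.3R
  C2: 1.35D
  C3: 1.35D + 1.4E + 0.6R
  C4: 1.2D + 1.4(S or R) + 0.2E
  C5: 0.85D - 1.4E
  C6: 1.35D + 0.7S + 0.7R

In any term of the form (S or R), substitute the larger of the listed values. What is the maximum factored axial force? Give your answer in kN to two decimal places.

542.21 kN

(S or R) → S = 253.03 kN.
C1: 1.3(91.22) + 1.5(253.03) + 0.3(146.92) = 542.21
C2: 1.35(91.22) = 123.15
C3: 1.35(91.22) + 1.4(208.11) + 0.6(146.92) = 123.15 + 291.35 + 88.15 = 502.65
C4: 1.2(91.22) + 1.4(253.03) + 0.2(208.11) = 505.33
C5: 0.85(91.22) - 1.4(208.11) = -213.82
C6: 1.35(91.22) + 0.7(253.03) + 0.7(146.92) = 123.15 + 177.12 + 102.84 = 403.11
Maximum is from combination 1.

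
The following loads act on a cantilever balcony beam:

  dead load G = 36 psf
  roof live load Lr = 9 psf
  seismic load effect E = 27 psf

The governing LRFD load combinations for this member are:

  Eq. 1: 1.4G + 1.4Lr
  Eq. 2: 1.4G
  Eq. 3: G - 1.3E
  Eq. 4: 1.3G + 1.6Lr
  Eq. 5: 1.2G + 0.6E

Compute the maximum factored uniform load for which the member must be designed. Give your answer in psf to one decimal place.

Eq. 1: 1.4(36) + 1.4(9) = 50.4 + 12.6 = 63.0
Eq. 2: 1.4(36) = 50.4
Eq. 3: 1.0(36) - 1.3(27) = 36.0 - 35.1 = 0.9
Eq. 4: 1.3(36) + 1.6(9) = 46.8 + 14.4 = 61.2
Eq. 5: 1.2(36) + 0.6(27) = 43.2 + 16.2 = 59.4
Combination 1 governs: q_u = 63.0 psf.

63.0 psf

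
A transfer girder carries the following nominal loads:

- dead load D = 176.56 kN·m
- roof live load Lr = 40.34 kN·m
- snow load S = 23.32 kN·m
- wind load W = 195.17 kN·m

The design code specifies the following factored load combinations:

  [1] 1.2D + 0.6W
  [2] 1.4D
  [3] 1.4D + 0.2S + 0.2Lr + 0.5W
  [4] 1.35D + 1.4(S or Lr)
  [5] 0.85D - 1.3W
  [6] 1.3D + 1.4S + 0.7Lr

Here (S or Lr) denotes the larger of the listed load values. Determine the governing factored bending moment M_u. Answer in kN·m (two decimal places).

357.50 kN·m

(S or Lr) → Lr = 40.34 kN·m.
[1] 1.2(176.56) + 0.6(195.17) = 211.87 + 117.10 = 328.97
[2] 1.4(176.56) = 247.18
[3] 1.4(176.56) + 0.2(23.32) + 0.2(40.34) + 0.5(195.17) = 247.18 + 4.66 + 8.07 + 97.59 = 357.50
[4] 1.35(176.56) + 1.4(40.34) = 294.83
[5] 0.85(176.56) - 1.3(195.17) = -103.65
[6] 1.3(176.56) + 1.4(23.32) + 0.7(40.34) = 290.41
Combination 3 governs: M_u = 357.50 kN·m.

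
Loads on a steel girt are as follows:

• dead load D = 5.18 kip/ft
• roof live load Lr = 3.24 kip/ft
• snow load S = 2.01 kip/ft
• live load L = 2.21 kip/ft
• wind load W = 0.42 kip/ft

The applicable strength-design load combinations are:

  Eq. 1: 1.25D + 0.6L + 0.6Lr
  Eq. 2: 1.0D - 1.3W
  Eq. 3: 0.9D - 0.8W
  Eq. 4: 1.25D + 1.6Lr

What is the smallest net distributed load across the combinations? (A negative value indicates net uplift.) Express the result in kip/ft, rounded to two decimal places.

Eq. 1: 1.25(5.18) + 0.6(2.21) + 0.6(3.24) = 9.75
Eq. 2: 1.0(5.18) - 1.3(0.42) = 4.63
Eq. 3: 0.9(5.18) - 0.8(0.42) = 4.33
Eq. 4: 1.25(5.18) + 1.6(3.24) = 11.66
Combination 3 gives the minimum: 4.33 kip/ft.

4.33 kip/ft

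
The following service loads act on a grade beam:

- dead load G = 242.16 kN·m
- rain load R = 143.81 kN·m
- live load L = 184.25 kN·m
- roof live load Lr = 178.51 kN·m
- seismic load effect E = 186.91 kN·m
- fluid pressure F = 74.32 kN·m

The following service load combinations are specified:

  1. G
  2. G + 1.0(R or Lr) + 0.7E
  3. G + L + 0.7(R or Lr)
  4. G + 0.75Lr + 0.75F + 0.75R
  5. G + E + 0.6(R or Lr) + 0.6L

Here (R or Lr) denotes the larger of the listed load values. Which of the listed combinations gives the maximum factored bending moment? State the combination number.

Combination 5

(R or Lr) → Lr = 178.51 kN·m.
1. 1.0(242.16) = 242.16
2. 1.0(242.16) + 1.0(178.51) + 0.7(186.91) = 551.51
3. 1.0(242.16) + 1.0(184.25) + 0.7(178.51) = 551.37
4. 1.0(242.16) + 0.75(178.51) + 0.75(74.32) + 0.75(143.81) = 539.64
5. 1.0(242.16) + 1.0(186.91) + 0.6(178.51) + 0.6(184.25) = 646.73
The largest value is 646.73 kN·m from combination 5.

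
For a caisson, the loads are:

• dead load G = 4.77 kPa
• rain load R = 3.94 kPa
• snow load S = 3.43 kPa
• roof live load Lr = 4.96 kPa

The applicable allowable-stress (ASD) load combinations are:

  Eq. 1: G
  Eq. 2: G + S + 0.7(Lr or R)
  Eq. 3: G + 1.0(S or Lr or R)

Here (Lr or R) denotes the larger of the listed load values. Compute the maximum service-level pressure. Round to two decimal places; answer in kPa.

(Lr or R) → Lr = 4.96 kPa; (S or Lr or R) → Lr = 4.96 kPa.
Eq. 1: 1.0(4.77) = 4.77
Eq. 2: 1.0(4.77) + 1.0(3.43) + 0.7(4.96) = 4.77 + 3.43 + 3.47 = 11.67
Eq. 3: 1.0(4.77) + 1.0(4.96) = 4.77 + 4.96 = 9.73
The controlling combination is 2, giving 11.67 kPa.

11.67 kPa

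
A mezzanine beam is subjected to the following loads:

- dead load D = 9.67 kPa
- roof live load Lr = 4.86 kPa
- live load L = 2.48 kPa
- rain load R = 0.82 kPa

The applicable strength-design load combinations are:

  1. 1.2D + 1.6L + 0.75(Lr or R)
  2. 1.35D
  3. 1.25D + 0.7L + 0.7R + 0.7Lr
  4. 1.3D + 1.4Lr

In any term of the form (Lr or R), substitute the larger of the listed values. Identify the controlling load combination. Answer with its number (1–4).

(Lr or R) → Lr = 4.86 kPa.
1. 1.2(9.67) + 1.6(2.48) + 0.75(4.86) = 11.60 + 3.97 + 3.65 = 19.22
2. 1.35(9.67) = 13.05
3. 1.25(9.67) + 0.7(2.48) + 0.7(0.82) + 0.7(4.86) = 12.09 + 1.74 + 0.57 + 3.40 = 17.80
4. 1.3(9.67) + 1.4(4.86) = 19.38
The largest value is 19.38 kPa from combination 4.

Combination 4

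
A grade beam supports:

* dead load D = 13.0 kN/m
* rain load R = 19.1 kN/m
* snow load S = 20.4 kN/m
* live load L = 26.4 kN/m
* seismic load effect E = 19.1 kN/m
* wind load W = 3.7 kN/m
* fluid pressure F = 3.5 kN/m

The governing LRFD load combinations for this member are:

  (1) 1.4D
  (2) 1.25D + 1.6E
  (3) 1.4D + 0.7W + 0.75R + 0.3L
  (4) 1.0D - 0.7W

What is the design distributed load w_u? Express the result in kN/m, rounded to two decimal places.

(1) 1.4(13.0) = 18.20
(2) 1.25(13.0) + 1.6(19.1) = 16.25 + 30.56 = 46.81
(3) 1.4(13.0) + 0.7(3.7) + 0.75(19.1) + 0.3(26.4) = 18.20 + 2.59 + 14.33 + 7.92 = 43.04
(4) 1.0(13.0) - 0.7(3.7) = 13.00 - 2.59 = 10.41
The controlling combination is 2, giving 46.81 kN/m.

46.81 kN/m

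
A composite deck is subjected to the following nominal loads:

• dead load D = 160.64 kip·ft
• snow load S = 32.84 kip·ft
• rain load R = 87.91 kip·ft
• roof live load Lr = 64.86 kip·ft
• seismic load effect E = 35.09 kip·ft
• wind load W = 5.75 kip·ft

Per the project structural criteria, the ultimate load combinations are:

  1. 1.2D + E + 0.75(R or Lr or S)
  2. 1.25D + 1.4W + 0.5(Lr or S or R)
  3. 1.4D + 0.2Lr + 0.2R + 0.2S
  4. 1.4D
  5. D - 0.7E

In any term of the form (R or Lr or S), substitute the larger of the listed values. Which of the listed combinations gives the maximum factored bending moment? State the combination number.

(R or Lr or S) → R = 87.91 kip·ft; (Lr or S or R) → R = 87.91 kip·ft.
1. 1.2(160.64) + 1.0(35.09) + 0.75(87.91) = 192.77 + 35.09 + 65.93 = 293.79
2. 1.25(160.64) + 1.4(5.75) + 0.5(87.91) = 200.80 + 8.05 + 43.96 = 252.81
3. 1.4(160.64) + 0.2(64.86) + 0.2(87.91) + 0.2(32.84) = 224.90 + 12.97 + 17.58 + 6.57 = 262.02
4. 1.4(160.64) = 224.90
5. 1.0(160.64) - 0.7(35.09) = 160.64 - 24.56 = 136.08
The largest value is 293.79 kip·ft from combination 1.

Combination 1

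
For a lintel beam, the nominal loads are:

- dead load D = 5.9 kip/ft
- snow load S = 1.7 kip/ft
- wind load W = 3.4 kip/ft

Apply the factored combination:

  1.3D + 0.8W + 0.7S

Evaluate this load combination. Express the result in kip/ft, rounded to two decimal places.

11.58 kip/ft

1.3(5.9) + 0.8(3.4) + 0.7(1.7) = 11.58
w_u = 11.58 kip/ft.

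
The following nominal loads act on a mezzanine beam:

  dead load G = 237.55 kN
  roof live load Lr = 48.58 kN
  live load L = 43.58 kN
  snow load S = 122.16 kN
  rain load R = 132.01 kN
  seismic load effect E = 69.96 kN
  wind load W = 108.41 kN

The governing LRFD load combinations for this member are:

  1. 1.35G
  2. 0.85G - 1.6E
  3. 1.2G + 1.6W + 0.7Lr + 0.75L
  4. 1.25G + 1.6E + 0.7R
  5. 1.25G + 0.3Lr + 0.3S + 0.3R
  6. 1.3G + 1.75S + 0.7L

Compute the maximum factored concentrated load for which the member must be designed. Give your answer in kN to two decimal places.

553.10 kN

1. 1.35(237.55) = 320.69
2. 0.85(237.55) - 1.6(69.96) = 201.92 - 111.94 = 89.98
3. 1.2(237.55) + 1.6(108.41) + 0.7(48.58) + 0.75(43.58) = 525.21
4. 1.25(237.55) + 1.6(69.96) + 0.7(132.01) = 501.28
5. 1.25(237.55) + 0.3(48.58) + 0.3(122.16) + 0.3(132.01) = 296.94 + 14.57 + 36.65 + 39.60 = 387.76
6. 1.3(237.55) + 1.75(122.16) + 0.7(43.58) = 553.10
The controlling combination is 6, giving 553.10 kN.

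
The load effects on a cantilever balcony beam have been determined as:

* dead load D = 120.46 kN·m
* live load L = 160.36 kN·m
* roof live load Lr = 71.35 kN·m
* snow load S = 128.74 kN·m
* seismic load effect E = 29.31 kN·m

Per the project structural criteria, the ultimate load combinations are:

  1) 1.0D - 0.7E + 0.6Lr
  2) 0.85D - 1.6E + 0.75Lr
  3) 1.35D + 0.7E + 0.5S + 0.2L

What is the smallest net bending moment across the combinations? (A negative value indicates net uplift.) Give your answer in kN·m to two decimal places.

1) 1.0(120.46) - 0.7(29.31) + 0.6(71.35) = 120.46 - 20.52 + 42.81 = 142.75
2) 0.85(120.46) - 1.6(29.31) + 0.75(71.35) = 109.01
3) 1.35(120.46) + 0.7(29.31) + 0.5(128.74) + 0.2(160.36) = 162.62 + 20.52 + 64.37 + 32.07 = 279.58
Combination 2 gives the minimum: 109.01 kN·m.

109.01 kN·m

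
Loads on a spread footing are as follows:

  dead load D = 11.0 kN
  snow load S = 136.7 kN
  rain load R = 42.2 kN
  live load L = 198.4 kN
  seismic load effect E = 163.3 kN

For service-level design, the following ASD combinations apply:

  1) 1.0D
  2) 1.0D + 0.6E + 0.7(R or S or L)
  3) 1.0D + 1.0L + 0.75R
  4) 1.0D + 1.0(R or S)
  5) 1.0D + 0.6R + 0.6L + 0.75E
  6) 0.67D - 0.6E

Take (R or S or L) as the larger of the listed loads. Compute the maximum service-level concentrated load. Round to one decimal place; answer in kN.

277.8 kN

(R or S or L) → L = 198.4 kN; (R or S) → S = 136.7 kN.
1) 1.0(11.0) = 11.0
2) 1.0(11.0) + 0.6(163.3) + 0.7(198.4) = 247.9
3) 1.0(11.0) + 1.0(198.4) + 0.75(42.2) = 241.1
4) 1.0(11.0) + 1.0(136.7) = 147.7
5) 1.0(11.0) + 0.6(42.2) + 0.6(198.4) + 0.75(163.3) = 277.8
6) 0.67(11.0) - 0.6(163.3) = -90.6
Maximum is from combination 5.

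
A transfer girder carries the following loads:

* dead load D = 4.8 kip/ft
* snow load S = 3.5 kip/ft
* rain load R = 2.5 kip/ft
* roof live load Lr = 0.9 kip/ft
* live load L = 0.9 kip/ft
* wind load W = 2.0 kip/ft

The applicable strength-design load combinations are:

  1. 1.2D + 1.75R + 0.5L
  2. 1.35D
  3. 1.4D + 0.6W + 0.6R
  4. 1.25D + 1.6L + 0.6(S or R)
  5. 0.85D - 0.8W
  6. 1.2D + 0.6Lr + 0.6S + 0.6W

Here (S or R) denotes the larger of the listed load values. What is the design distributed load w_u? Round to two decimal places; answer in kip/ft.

(S or R) → S = 3.5 kip/ft.
1. 1.2(4.8) + 1.75(2.5) + 0.5(0.9) = 5.76 + 4.38 + 0.45 = 10.59
2. 1.35(4.8) = 6.48
3. 1.4(4.8) + 0.6(2.0) + 0.6(2.5) = 6.72 + 1.20 + 1.50 = 9.42
4. 1.25(4.8) + 1.6(0.9) + 0.6(3.5) = 6.00 + 1.44 + 2.10 = 9.54
5. 0.85(4.8) - 0.8(2.0) = 4.08 - 1.60 = 2.48
6. 1.2(4.8) + 0.6(0.9) + 0.6(3.5) + 0.6(2.0) = 5.76 + 0.54 + 2.10 + 1.20 = 9.60
The controlling combination is 1, giving 10.59 kip/ft.

10.59 kip/ft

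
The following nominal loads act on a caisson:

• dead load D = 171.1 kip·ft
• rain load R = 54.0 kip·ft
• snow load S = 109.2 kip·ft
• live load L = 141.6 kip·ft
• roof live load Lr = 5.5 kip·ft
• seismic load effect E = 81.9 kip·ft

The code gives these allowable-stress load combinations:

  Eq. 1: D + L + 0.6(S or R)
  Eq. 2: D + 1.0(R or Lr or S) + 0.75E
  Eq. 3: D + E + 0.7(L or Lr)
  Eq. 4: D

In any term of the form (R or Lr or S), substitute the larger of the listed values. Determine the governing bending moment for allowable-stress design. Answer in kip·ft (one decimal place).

378.2 kip·ft

(S or R) → S = 109.2 kip·ft; (R or Lr or S) → S = 109.2 kip·ft; (L or Lr) → L = 141.6 kip·ft.
Eq. 1: 1.0(171.1) + 1.0(141.6) + 0.6(109.2) = 171.1 + 141.6 + 65.5 = 378.2
Eq. 2: 1.0(171.1) + 1.0(109.2) + 0.75(81.9) = 171.1 + 109.2 + 61.4 = 341.7
Eq. 3: 1.0(171.1) + 1.0(81.9) + 0.7(141.6) = 171.1 + 81.9 + 99.1 = 352.1
Eq. 4: 1.0(171.1) = 171.1
Maximum is from combination 1.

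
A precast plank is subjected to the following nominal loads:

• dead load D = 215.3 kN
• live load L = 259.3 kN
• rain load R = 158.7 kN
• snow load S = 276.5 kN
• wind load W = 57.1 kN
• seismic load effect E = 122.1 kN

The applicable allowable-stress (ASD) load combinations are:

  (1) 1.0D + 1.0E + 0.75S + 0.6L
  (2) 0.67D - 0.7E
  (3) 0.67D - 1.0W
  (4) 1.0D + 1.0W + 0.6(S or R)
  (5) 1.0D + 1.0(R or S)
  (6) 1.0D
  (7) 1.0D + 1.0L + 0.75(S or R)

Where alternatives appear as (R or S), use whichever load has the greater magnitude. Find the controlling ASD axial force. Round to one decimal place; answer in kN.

700.4 kN

(S or R) → S = 276.5 kN; (R or S) → S = 276.5 kN.
(1) 1.0(215.3) + 1.0(122.1) + 0.75(276.5) + 0.6(259.3) = 215.3 + 122.1 + 207.4 + 155.6 = 700.4
(2) 0.67(215.3) - 0.7(122.1) = 144.3 - 85.5 = 58.8
(3) 0.67(215.3) - 1.0(57.1) = 144.3 - 57.1 = 87.2
(4) 1.0(215.3) + 1.0(57.1) + 0.6(276.5) = 215.3 + 57.1 + 165.9 = 438.3
(5) 1.0(215.3) + 1.0(276.5) = 215.3 + 276.5 = 491.8
(6) 1.0(215.3) = 215.3
(7) 1.0(215.3) + 1.0(259.3) + 0.75(276.5) = 215.3 + 259.3 + 207.4 = 682.0
The controlling combination is 1, giving 700.4 kN.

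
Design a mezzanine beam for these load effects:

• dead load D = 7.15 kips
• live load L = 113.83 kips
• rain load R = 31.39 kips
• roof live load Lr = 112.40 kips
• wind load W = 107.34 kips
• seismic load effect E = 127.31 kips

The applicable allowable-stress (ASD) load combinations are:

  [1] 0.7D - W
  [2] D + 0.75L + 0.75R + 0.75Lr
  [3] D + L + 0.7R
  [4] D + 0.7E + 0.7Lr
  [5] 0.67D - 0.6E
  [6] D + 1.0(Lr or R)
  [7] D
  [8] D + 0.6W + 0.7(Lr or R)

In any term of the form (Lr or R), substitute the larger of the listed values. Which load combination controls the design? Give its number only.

Combination 2

(Lr or R) → Lr = 112.40 kips.
[1] 0.7(7.15) - 1.0(107.34) = -102.34
[2] 1.0(7.15) + 0.75(113.83) + 0.75(31.39) + 0.75(112.40) = 200.37
[3] 1.0(7.15) + 1.0(113.83) + 0.7(31.39) = 7.15 + 113.83 + 21.97 = 142.95
[4] 1.0(7.15) + 0.7(127.31) + 0.7(112.40) = 7.15 + 89.12 + 78.68 = 174.95
[5] 0.67(7.15) - 0.6(127.31) = 4.79 - 76.39 = -71.60
[6] 1.0(7.15) + 1.0(112.40) = 7.15 + 112.40 = 119.55
[7] 1.0(7.15) = 7.15
[8] 1.0(7.15) + 0.6(107.34) + 0.7(112.40) = 7.15 + 64.40 + 78.68 = 150.23
The largest value is 200.37 kips from combination 2.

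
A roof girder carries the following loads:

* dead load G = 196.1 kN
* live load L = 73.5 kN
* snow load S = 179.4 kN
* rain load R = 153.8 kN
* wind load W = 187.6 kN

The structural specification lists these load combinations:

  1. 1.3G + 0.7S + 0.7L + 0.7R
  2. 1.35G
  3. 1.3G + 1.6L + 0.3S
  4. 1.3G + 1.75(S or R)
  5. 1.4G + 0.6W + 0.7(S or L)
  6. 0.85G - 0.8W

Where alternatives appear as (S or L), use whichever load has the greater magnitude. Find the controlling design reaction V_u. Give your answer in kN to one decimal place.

568.9 kN

(S or R) → S = 179.4 kN; (S or L) → S = 179.4 kN.
1. 1.3(196.1) + 0.7(179.4) + 0.7(73.5) + 0.7(153.8) = 539.6
2. 1.35(196.1) = 264.7
3. 1.3(196.1) + 1.6(73.5) + 0.3(179.4) = 426.4
4. 1.3(196.1) + 1.75(179.4) = 254.9 + 314.0 = 568.9
5. 1.4(196.1) + 0.6(187.6) + 0.7(179.4) = 274.5 + 112.6 + 125.6 = 512.7
6. 0.85(196.1) - 0.8(187.6) = 166.7 - 150.1 = 16.6
Combination 4 governs: V_u = 568.9 kN.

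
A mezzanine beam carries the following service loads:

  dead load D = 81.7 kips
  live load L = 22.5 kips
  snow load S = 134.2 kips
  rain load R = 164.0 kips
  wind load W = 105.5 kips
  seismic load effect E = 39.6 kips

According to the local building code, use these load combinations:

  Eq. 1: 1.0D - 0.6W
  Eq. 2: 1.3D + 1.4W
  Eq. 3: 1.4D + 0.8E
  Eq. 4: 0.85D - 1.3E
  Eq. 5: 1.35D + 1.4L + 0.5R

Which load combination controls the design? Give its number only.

Eq. 1: 1.0(81.7) - 0.6(105.5) = 81.70 - 63.30 = 18.40
Eq. 2: 1.3(81.7) + 1.4(105.5) = 106.21 + 147.70 = 253.91
Eq. 3: 1.4(81.7) + 0.8(39.6) = 114.38 + 31.68 = 146.06
Eq. 4: 0.85(81.7) - 1.3(39.6) = 69.45 - 51.48 = 17.97
Eq. 5: 1.35(81.7) + 1.4(22.5) + 0.5(164.0) = 110.30 + 31.50 + 82.00 = 223.80
The largest value is 253.91 kips from combination 2.

Combination 2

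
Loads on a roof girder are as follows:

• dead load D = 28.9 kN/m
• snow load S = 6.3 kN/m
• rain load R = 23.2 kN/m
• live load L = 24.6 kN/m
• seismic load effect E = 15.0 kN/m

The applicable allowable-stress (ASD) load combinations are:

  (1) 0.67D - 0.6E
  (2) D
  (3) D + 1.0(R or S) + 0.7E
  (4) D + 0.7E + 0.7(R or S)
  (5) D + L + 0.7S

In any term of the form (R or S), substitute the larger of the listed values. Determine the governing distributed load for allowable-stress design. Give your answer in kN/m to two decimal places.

62.60 kN/m

(R or S) → R = 23.2 kN/m.
(1) 0.67(28.9) - 0.6(15.0) = 19.36 - 9.00 = 10.36
(2) 1.0(28.9) = 28.90
(3) 1.0(28.9) + 1.0(23.2) + 0.7(15.0) = 28.90 + 23.20 + 10.50 = 62.60
(4) 1.0(28.9) + 0.7(15.0) + 0.7(23.2) = 28.90 + 10.50 + 16.24 = 55.64
(5) 1.0(28.9) + 1.0(24.6) + 0.7(6.3) = 28.90 + 24.60 + 4.41 = 57.91
The controlling combination is 3, giving 62.60 kN/m.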